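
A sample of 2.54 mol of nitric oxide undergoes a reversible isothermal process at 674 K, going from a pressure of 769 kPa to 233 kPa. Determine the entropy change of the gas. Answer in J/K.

For an isothermal ideal gas ΔS_gas = nR ln(P₁/P₂) = 2.54 × 8.314 × ln(769/233) = 25.2 J/K.

ΔS_gas = 25.2 J/K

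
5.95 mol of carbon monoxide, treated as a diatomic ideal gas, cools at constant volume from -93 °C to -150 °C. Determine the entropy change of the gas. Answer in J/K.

In kelvin: T₁ = 180.15 K, T₂ = 123.15 K. At constant volume, ΔS = nC_V ln(T₂/T₁) with C_V = 5R/2 = 20.79 J mol⁻¹ K⁻¹.
ΔS = 5.95 × 20.79 × ln(123.15/180.15) = -47 J/K.

ΔS = -47 J/K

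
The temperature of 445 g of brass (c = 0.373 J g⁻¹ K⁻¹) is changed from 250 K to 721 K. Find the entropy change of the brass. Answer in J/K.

ΔS = 176 J/K

ΔS = ∫dQ_rev/T = m c ln(T₂/T₁) = 445 × 0.373 × ln(721/250) = 176 J/K.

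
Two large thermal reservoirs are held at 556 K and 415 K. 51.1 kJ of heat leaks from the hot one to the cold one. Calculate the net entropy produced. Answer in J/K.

ΔS_hot = −Q/T_H = −51100/556 = -91.91 J/K and ΔS_cold = +Q/T_C = 51100/415 = 123.1 J/K.
ΔS_total = -91.91 + 123.1 = 31.2 J/K, positive as the second law requires.

ΔS_total = 31.2 J/K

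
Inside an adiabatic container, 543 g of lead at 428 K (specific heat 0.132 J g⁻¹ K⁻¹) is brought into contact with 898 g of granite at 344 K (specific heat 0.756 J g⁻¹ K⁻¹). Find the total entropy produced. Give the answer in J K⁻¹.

Energy balance: T_f = (m₁c₁T₁ + m₂c₂T₂)/(m₁c₁ + m₂c₂) = 352.02 K.
ΔS₁ = m₁c₁ ln(T_f/T₁) = 71.676 × ln(352.02/428) = -14.01 J/K.
ΔS₂ = m₂c₂ ln(T_f/T₂) = 678.888 × ln(352.02/344) = 15.65 J/K.
ΔS_total = -14.01 + 15.65 = 1.64 J/K.

ΔS_total = 1.64 J/K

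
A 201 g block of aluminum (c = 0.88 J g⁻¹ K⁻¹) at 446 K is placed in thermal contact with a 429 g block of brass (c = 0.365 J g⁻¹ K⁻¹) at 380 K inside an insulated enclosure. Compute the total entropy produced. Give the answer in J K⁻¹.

Energy balance: T_f = (m₁c₁T₁ + m₂c₂T₂)/(m₁c₁ + m₂c₂) = 415.01 K.
ΔS₁ = m₁c₁ ln(T_f/T₁) = 176.88 × ln(415.01/446) = -12.74 J/K.
ΔS₂ = m₂c₂ ln(T_f/T₂) = 156.585 × ln(415.01/380) = 13.8 J/K.
ΔS_total = -12.74 + 13.8 = 1.06 J/K.

ΔS_total = 1.06 J/K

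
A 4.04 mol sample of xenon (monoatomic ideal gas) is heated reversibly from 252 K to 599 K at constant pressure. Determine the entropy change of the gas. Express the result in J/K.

ΔS = 72.7 J/K

At constant pressure, ΔS = nC_p ln(T₂/T₁) with C_p = 5R/2 = 20.79 J mol⁻¹ K⁻¹.
ΔS = 4.04 × 20.79 × ln(599/252) = 72.7 J/K.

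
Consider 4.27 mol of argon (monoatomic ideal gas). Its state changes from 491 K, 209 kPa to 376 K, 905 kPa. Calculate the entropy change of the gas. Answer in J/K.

ΔS = nC_p ln(T₂/T₁) − nR ln(P₂/P₁), with C_p = 5R/2 = 20.79 J mol⁻¹ K⁻¹ for a monoatomic ideal gas.
ΔS = 4.27 × [20.79 × ln(376/491) − 8.314 × ln(905/209)] = -75.7 J/K.

ΔS = -75.7 J/K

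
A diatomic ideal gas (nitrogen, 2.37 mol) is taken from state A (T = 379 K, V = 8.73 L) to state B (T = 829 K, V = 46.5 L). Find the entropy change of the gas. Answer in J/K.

Entropy is a state function: ΔS = nC_V ln(T₂/T₁) + nR ln(V₂/V₁), with C_V = 5R/2 = 20.79 J mol⁻¹ K⁻¹ for a diatomic ideal gas.
ΔS = 2.37 × [20.79 × ln(829/379) + 8.314 × ln(46.5/8.73)] = 71.5 J/K.

ΔS = 71.5 J/K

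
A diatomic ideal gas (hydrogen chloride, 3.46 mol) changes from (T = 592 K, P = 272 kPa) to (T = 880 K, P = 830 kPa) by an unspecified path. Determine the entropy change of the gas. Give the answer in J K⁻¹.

ΔS = 7.82 J/K

ΔS = nC_p ln(T₂/T₁) − nR ln(P₂/P₁), with C_p = 7R/2 = 29.1 J mol⁻¹ K⁻¹ for a diatomic ideal gas.
ΔS = 3.46 × [29.1 × ln(880/592) − 8.314 × ln(830/272)] = 7.82 J/K.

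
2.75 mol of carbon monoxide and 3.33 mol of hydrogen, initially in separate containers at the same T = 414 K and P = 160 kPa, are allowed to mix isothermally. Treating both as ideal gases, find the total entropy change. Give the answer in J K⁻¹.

Mole fractions: x_A = 2.75/6.08 = 0.452, x_B = 0.548.
ΔS_mix = −R(n_A ln x_A + n_B ln x_B) = −8.314 × (2.75 ln 0.452 + 3.33 ln 0.548) = 34.8 J/K.

ΔS_mix = 34.8 J/K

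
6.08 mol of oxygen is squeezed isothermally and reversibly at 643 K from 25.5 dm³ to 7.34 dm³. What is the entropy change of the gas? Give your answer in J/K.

ΔS_gas = -63 J/K

For an isothermal ideal gas ΔS_gas = nR ln(V₂/V₁) = 6.08 × 8.314 × ln(7.34/25.5) = -63 J/K.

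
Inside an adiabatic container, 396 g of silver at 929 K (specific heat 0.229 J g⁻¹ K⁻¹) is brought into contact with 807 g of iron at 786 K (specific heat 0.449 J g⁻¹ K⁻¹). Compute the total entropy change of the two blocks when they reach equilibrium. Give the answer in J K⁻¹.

ΔS_total = 1.05 J/K

Energy balance: T_f = (m₁c₁T₁ + m₂c₂T₂)/(m₁c₁ + m₂c₂) = 814.62 K.
ΔS₁ = m₁c₁ ln(T_f/T₁) = 90.684 × ln(814.62/929) = -11.91 J/K.
ΔS₂ = m₂c₂ ln(T_f/T₂) = 362.343 × ln(814.62/786) = 12.96 J/K.
ΔS_total = -11.91 + 12.96 = 1.05 J/K.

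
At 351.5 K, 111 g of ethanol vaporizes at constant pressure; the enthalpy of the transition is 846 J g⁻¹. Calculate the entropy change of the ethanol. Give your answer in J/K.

ΔS = 267 J/K

Heat absorbed by the substance: Q = mL = 111 × 846 = 93906 J.
At constant T, ΔS = Q_rev/T = 93906 / 351.5 = 267 J/K.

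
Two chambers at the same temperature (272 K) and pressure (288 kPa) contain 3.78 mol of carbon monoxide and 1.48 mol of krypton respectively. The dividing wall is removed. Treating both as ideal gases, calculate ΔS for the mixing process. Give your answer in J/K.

ΔS_mix = 26 J/K

Mole fractions: x_A = 3.78/5.26 = 0.719, x_B = 0.281.
ΔS_mix = −R(n_A ln x_A + n_B ln x_B) = −8.314 × (3.78 ln 0.719 + 1.48 ln 0.281) = 26 J/K.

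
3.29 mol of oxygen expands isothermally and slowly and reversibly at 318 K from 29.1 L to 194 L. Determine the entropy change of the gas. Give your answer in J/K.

For an isothermal ideal gas ΔS_gas = nR ln(V₂/V₁) = 3.29 × 8.314 × ln(194/29.1) = 51.9 J/K.

ΔS_gas = 51.9 J/K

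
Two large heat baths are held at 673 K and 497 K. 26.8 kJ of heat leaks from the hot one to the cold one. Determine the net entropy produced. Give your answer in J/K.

ΔS_total = 14.1 J/K

ΔS_hot = −Q/T_H = −26800/673 = -39.82 J/K and ΔS_cold = +Q/T_C = 26800/497 = 53.92 J/K.
ΔS_total = -39.82 + 53.92 = 14.1 J/K, positive as the second law requires.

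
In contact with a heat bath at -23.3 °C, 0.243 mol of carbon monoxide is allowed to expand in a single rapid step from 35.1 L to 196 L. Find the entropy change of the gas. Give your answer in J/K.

Entropy is a state function, so ΔS_gas depends only on the end states.
For an isothermal ideal gas ΔS_gas = nR ln(V₂/V₁) = 0.243 × 8.314 × ln(196/35.1) = 3.47 J/K.

ΔS_gas = 3.47 J/K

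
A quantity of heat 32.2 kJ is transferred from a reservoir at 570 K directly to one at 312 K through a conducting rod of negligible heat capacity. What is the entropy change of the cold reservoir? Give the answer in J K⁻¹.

ΔS_cold = 103 J/K

The cold reservoir gains heat Q, so ΔS_cold = +Q/T_C = 32200/312 = 103 J/K.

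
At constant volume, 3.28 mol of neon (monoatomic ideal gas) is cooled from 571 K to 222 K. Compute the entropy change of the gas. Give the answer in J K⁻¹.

At constant volume, ΔS = nC_V ln(T₂/T₁) with C_V = 3R/2 = 12.47 J mol⁻¹ K⁻¹.
ΔS = 3.28 × 12.47 × ln(222/571) = -38.6 J/K.

ΔS = -38.6 J/K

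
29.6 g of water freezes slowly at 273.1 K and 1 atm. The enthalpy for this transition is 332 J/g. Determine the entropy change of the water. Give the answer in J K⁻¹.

Heat released by the substance: Q = −mL = −29.6 × 332 = −9827.2 J.
At constant T, ΔS = Q_rev/T = −9827.2 / 273.1 = -36 J/K.

ΔS = -36 J/K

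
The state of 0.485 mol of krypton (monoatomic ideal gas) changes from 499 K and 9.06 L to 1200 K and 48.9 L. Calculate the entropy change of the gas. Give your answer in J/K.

ΔS = 12.1 J/K

Entropy is a state function: ΔS = nC_V ln(T₂/T₁) + nR ln(V₂/V₁), with C_V = 3R/2 = 12.47 J mol⁻¹ K⁻¹ for a monoatomic ideal gas.
ΔS = 0.485 × [12.47 × ln(1200/499) + 8.314 × ln(48.9/9.06)] = 12.1 J/K.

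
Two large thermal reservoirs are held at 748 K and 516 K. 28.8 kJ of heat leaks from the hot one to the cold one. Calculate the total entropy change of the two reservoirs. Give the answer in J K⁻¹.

ΔS_total = 17.3 J/K

ΔS_hot = −Q/T_H = −28800/748 = -38.5 J/K and ΔS_cold = +Q/T_C = 28800/516 = 55.81 J/K.
ΔS_total = -38.5 + 55.81 = 17.3 J/K, positive as the second law requires.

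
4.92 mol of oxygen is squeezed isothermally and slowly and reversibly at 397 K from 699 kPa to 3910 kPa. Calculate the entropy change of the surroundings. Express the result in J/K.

For an isothermal ideal gas ΔS_gas = nR ln(P₁/P₂) = 4.92 × 8.314 × ln(699/3910) = -70.4 J/K.
The process is reversible, so ΔS_surr = −ΔS_gas = 70.4 J/K and ΔS_universe = 0.

ΔS_surr = 70.4 J/K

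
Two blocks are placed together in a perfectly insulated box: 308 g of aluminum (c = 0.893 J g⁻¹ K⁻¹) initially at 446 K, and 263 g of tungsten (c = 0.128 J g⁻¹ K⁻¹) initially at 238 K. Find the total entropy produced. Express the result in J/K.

Energy balance: T_f = (m₁c₁T₁ + m₂c₂T₂)/(m₁c₁ + m₂c₂) = 423.32 K.
ΔS₁ = m₁c₁ ln(T_f/T₁) = 275.044 × ln(423.32/446) = -14.36 J/K.
ΔS₂ = m₂c₂ ln(T_f/T₂) = 33.664 × ln(423.32/238) = 19.39 J/K.
ΔS_total = -14.36 + 19.39 = 5.03 J/K.

ΔS_total = 5.03 J/K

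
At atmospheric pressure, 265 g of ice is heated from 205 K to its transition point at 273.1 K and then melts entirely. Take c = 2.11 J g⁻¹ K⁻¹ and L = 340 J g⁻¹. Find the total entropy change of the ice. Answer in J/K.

Warming step: ΔS₁ = m c ln(T_tr/T_i) = 265 × 2.11 × ln(273.1/205) = 160.4 J/K.
Phase change: ΔS₂ = +mL/T_tr = 265 × 340 / 273.1 = 329.9 J/K.
ΔS_total = (160.4) + (329.9) = 490 J/K.

ΔS = 490 J/K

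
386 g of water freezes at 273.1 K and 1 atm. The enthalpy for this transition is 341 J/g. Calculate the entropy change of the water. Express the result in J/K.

ΔS = -482 J/K

Heat released by the substance: Q = −mL = −386 × 341 = −131626 J.
At constant T, ΔS = Q_rev/T = −131626 / 273.1 = -482 J/K.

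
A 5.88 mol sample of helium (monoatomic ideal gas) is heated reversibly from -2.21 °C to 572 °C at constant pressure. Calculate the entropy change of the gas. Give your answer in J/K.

ΔS = 139 J/K

In kelvin: T₁ = 270.94 K, T₂ = 845.15 K. At constant pressure, ΔS = nC_p ln(T₂/T₁) with C_p = 5R/2 = 20.79 J mol⁻¹ K⁻¹.
ΔS = 5.88 × 20.79 × ln(845.15/270.94) = 139 J/K.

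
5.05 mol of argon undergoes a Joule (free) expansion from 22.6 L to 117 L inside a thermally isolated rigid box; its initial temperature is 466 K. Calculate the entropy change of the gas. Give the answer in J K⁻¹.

No heat is exchanged and no work is done, so the ideal-gas temperature stays constant.
Entropy is a state function; using a reversible isothermal path, ΔS_gas = nR ln(V₂/V₁) = 5.05 × 8.314 × ln(117/22.6) = 69 J/K.

ΔS_gas = 69 J/K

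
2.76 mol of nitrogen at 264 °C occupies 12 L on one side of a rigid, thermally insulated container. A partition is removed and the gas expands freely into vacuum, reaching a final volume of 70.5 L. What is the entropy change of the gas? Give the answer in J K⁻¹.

For an ideal gas in free expansion Q = 0 and W = 0, so T is unchanged.
Entropy is a state function; using a reversible isothermal path, ΔS_gas = nR ln(V₂/V₁) = 2.76 × 8.314 × ln(70.5/12) = 40.6 J/K.

ΔS_gas = 40.6 J/K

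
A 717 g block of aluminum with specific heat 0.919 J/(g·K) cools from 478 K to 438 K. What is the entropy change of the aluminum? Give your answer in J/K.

ΔS = ∫dQ_rev/T = m c ln(T₂/T₁) = 717 × 0.919 × ln(438/478) = -57.6 J/K.

ΔS = -57.6 J/K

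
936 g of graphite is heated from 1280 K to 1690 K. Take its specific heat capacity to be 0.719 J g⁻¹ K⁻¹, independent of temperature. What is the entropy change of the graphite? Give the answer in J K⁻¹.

ΔS = 187 J/K

ΔS = ∫dQ_rev/T = m c ln(T₂/T₁) = 936 × 0.719 × ln(1690/1280) = 187 J/K.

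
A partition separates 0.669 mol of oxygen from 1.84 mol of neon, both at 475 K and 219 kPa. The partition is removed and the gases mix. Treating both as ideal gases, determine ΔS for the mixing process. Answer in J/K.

Mole fractions: x_A = 0.669/2.51 = 0.267, x_B = 0.733.
ΔS_mix = −R(n_A ln x_A + n_B ln x_B) = −8.314 × (0.669 ln 0.267 + 1.84 ln 0.733) = 12.1 J/K.

ΔS_mix = 12.1 J/K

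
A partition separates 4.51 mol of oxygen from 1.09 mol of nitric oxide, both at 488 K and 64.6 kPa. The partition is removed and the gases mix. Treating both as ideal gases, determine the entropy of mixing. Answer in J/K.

ΔS_mix = 22.9 J/K

Mole fractions: x_A = 4.51/5.6 = 0.805, x_B = 0.195.
ΔS_mix = −R(n_A ln x_A + n_B ln x_B) = −8.314 × (4.51 ln 0.805 + 1.09 ln 0.195) = 22.9 J/K.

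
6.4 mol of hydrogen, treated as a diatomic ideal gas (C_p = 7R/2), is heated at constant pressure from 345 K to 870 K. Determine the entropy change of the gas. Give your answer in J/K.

ΔS = 172 J/K

At constant pressure, ΔS = nC_p ln(T₂/T₁) with C_p = 7R/2 = 29.1 J mol⁻¹ K⁻¹.
ΔS = 6.4 × 29.1 × ln(870/345) = 172 J/K.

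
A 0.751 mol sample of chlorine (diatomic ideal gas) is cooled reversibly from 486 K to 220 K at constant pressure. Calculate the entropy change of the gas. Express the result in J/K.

At constant pressure, ΔS = nC_p ln(T₂/T₁) with C_p = 7R/2 = 29.1 J mol⁻¹ K⁻¹.
ΔS = 0.751 × 29.1 × ln(220/486) = -17.3 J/K.

ΔS = -17.3 J/K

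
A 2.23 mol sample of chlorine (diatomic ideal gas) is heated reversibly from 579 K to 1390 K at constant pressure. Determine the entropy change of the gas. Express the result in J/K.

At constant pressure, ΔS = nC_p ln(T₂/T₁) with C_p = 7R/2 = 29.1 J mol⁻¹ K⁻¹.
ΔS = 2.23 × 29.1 × ln(1390/579) = 56.8 J/K.

ΔS = 56.8 J/K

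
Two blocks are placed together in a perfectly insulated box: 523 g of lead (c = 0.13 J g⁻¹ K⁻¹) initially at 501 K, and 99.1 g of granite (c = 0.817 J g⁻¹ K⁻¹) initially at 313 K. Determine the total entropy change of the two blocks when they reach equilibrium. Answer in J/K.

ΔS_total = 4.11 J/K

Energy balance: T_f = (m₁c₁T₁ + m₂c₂T₂)/(m₁c₁ + m₂c₂) = 398.81 K.
ΔS₁ = m₁c₁ ln(T_f/T₁) = 67.99 × ln(398.81/501) = -15.51 J/K.
ΔS₂ = m₂c₂ ln(T_f/T₂) = 80.9647 × ln(398.81/313) = 19.62 J/K.
ΔS_total = -15.51 + 19.62 = 4.11 J/K.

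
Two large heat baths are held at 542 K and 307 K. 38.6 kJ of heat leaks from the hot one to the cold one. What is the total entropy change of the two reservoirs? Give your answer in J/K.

ΔS_total = 54.5 J/K

ΔS_hot = −Q/T_H = −38600/542 = -71.22 J/K and ΔS_cold = +Q/T_C = 38600/307 = 125.7 J/K.
ΔS_total = -71.22 + 125.7 = 54.5 J/K, positive as the second law requires.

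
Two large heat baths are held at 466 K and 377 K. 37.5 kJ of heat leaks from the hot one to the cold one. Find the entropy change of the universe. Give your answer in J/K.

ΔS_hot = −Q/T_H = −37500/466 = -80.47 J/K and ΔS_cold = +Q/T_C = 37500/377 = 99.47 J/K.
ΔS_total = -80.47 + 99.47 = 19 J/K, positive as the second law requires.

ΔS_total = 19 J/K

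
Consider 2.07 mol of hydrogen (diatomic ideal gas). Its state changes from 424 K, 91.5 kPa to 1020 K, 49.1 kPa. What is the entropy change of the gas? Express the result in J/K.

ΔS = nC_p ln(T₂/T₁) − nR ln(P₂/P₁), with C_p = 7R/2 = 29.1 J mol⁻¹ K⁻¹ for a diatomic ideal gas.
ΔS = 2.07 × [29.1 × ln(1020/424) − 8.314 × ln(49.1/91.5)] = 63.6 J/K.

ΔS = 63.6 J/K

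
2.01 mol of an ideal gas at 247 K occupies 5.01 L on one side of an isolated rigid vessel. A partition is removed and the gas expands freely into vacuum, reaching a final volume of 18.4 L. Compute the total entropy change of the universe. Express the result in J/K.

No heat is exchanged and no work is done, so the ideal-gas temperature stays constant.
Entropy is a state function; using a reversible isothermal path, ΔS_gas = nR ln(V₂/V₁) = 2.01 × 8.314 × ln(18.4/5.01) = 21.7 J/K.
The insulated surroundings exchange no heat, so ΔS_surr = 0 and ΔS_universe = ΔS_gas.

ΔS_universe = 21.7 J/K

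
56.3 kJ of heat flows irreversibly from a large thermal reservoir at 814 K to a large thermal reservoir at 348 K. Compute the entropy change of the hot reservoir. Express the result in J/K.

ΔS_hot = -69.2 J/K

The hot reservoir loses heat Q, so ΔS_hot = −Q/T_H = −56300/814 = -69.2 J/K.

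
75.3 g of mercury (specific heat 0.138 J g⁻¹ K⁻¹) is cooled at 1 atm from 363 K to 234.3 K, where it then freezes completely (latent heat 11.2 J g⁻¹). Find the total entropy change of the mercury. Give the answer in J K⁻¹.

Cooling step: ΔS₁ = m c ln(T_tr/T_i) = 75.3 × 0.138 × ln(234.3/363) = -4.549 J/K.
Phase change: ΔS₂ = −mL/T_tr = −75.3 × 11.2 / 234.3 = -3.599 J/K.
ΔS_total = (-4.549) + (-3.599) = -8.15 J/K.

ΔS = -8.15 J/K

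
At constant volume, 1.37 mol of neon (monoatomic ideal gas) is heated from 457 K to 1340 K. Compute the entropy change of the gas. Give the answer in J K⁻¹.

ΔS = 18.4 J/K

At constant volume, ΔS = nC_V ln(T₂/T₁) with C_V = 3R/2 = 12.47 J mol⁻¹ K⁻¹.
ΔS = 1.37 × 12.47 × ln(1340/457) = 18.4 J/K.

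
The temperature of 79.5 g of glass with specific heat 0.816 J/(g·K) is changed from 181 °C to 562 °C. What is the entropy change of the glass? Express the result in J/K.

In kelvin: T₁ = 454.15 K, T₂ = 835.15 K. ΔS = ∫dQ_rev/T = m c ln(T₂/T₁) = 79.5 × 0.816 × ln(835.15/454.15) = 39.5 J/K.

ΔS = 39.5 J/K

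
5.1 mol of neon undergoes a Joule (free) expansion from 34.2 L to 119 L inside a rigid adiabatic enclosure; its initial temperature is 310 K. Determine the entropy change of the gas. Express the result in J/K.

ΔS_gas = 52.9 J/K

No heat is exchanged and no work is done, so the ideal-gas temperature stays constant.
Entropy is a state function; using a reversible isothermal path, ΔS_gas = nR ln(V₂/V₁) = 5.1 × 8.314 × ln(119/34.2) = 52.9 J/K.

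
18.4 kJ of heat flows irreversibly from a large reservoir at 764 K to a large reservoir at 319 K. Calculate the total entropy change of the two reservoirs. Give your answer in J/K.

ΔS_hot = −Q/T_H = −18400/764 = -24.08 J/K and ΔS_cold = +Q/T_C = 18400/319 = 57.68 J/K.
ΔS_total = -24.08 + 57.68 = 33.6 J/K, positive as the second law requires.

ΔS_total = 33.6 J/K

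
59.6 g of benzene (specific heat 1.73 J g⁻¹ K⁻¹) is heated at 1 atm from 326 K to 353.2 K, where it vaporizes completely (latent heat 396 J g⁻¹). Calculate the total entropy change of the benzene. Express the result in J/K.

Warming step: ΔS₁ = m c ln(T_tr/T_i) = 59.6 × 1.73 × ln(353.2/326) = 8.263 J/K.
Phase change: ΔS₂ = +mL/T_tr = 59.6 × 396 / 353.2 = 66.82 J/K.
ΔS_total = (8.263) + (66.82) = 75.1 J/K.

ΔS = 75.1 J/K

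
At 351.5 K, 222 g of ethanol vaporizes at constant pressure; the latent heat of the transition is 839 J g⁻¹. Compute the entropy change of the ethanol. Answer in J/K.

ΔS = 530 J/K

Heat absorbed by the substance: Q = mL = 222 × 839 = 186258 J.
At constant T, ΔS = Q_rev/T = 186258 / 351.5 = 530 J/K.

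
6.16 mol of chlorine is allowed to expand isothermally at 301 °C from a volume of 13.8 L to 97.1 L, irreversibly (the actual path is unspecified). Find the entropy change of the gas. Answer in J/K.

ΔS_gas = 99.9 J/K

Entropy is a state function, so ΔS_gas depends only on the end states.
For an isothermal ideal gas ΔS_gas = nR ln(V₂/V₁) = 6.16 × 8.314 × ln(97.1/13.8) = 99.9 J/K.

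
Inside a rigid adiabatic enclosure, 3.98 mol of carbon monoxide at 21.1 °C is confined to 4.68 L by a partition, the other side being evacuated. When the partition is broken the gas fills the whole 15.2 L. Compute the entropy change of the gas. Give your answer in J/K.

ΔS_gas = 39 J/K

No heat is exchanged and no work is done, so the ideal-gas temperature stays constant.
Entropy is a state function; using a reversible isothermal path, ΔS_gas = nR ln(V₂/V₁) = 3.98 × 8.314 × ln(15.2/4.68) = 39 J/K.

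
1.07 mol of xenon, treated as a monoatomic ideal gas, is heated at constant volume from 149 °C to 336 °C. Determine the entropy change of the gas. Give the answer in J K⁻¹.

In kelvin: T₁ = 422.15 K, T₂ = 609.15 K. At constant volume, ΔS = nC_V ln(T₂/T₁) with C_V = 3R/2 = 12.47 J mol⁻¹ K⁻¹.
ΔS = 1.07 × 12.47 × ln(609.15/422.15) = 4.89 J/K.

ΔS = 4.89 J/K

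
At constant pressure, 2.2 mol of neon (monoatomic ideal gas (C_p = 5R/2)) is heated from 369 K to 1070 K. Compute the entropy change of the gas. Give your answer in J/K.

At constant pressure, ΔS = nC_p ln(T₂/T₁) with C_p = 5R/2 = 20.79 J mol⁻¹ K⁻¹.
ΔS = 2.2 × 20.79 × ln(1070/369) = 48.7 J/K.

ΔS = 48.7 J/K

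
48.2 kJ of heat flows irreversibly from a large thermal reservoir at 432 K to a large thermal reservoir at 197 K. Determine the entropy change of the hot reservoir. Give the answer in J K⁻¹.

ΔS_hot = -112 J/K

The hot reservoir loses heat Q, so ΔS_hot = −Q/T_H = −48200/432 = -112 J/K.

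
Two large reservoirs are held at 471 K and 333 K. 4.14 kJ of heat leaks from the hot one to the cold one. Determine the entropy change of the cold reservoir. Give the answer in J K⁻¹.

ΔS_cold = 12.4 J/K

The cold reservoir gains heat Q, so ΔS_cold = +Q/T_C = 4140/333 = 12.4 J/K.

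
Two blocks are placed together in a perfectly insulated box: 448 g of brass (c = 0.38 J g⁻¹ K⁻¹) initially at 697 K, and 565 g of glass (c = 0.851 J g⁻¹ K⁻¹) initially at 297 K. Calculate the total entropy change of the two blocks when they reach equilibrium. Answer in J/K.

ΔS_total = 51.2 J/K

Energy balance: T_f = (m₁c₁T₁ + m₂c₂T₂)/(m₁c₁ + m₂c₂) = 401.59 K.
ΔS₁ = m₁c₁ ln(T_f/T₁) = 170.24 × ln(401.59/697) = -93.86 J/K.
ΔS₂ = m₂c₂ ln(T_f/T₂) = 480.815 × ln(401.59/297) = 145.1 J/K.
ΔS_total = -93.86 + 145.1 = 51.2 J/K.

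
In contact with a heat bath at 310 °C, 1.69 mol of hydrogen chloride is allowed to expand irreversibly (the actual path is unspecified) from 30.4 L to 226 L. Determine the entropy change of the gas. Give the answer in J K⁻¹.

Entropy is a state function, so ΔS_gas depends only on the end states.
For an isothermal ideal gas ΔS_gas = nR ln(V₂/V₁) = 1.69 × 8.314 × ln(226/30.4) = 28.2 J/K.

ΔS_gas = 28.2 J/K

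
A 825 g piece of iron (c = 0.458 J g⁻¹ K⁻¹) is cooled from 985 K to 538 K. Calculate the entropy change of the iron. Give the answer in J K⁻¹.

ΔS = -229 J/K

ΔS = ∫dQ_rev/T = m c ln(T₂/T₁) = 825 × 0.458 × ln(538/985) = -229 J/K.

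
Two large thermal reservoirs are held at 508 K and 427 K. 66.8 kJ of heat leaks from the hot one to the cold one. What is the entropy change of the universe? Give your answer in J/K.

ΔS_total = 24.9 J/K

ΔS_hot = −Q/T_H = −66800/508 = -131.5 J/K and ΔS_cold = +Q/T_C = 66800/427 = 156.4 J/K.
ΔS_total = -131.5 + 156.4 = 24.9 J/K, positive as the second law requires.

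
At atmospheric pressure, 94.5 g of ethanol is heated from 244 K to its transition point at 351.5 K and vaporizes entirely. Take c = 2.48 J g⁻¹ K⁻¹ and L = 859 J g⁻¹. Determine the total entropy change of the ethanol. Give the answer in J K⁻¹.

ΔS = 316 J/K

Warming step: ΔS₁ = m c ln(T_tr/T_i) = 94.5 × 2.48 × ln(351.5/244) = 85.55 J/K.
Phase change: ΔS₂ = +mL/T_tr = 94.5 × 859 / 351.5 = 230.9 J/K.
ΔS_total = (85.55) + (230.9) = 316 J/K.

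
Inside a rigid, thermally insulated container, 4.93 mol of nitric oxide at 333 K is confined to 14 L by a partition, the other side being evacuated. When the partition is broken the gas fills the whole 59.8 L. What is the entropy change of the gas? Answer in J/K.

ΔS_gas = 59.5 J/K

For an ideal gas in free expansion Q = 0 and W = 0, so T is unchanged.
Entropy is a state function; using a reversible isothermal path, ΔS_gas = nR ln(V₂/V₁) = 4.93 × 8.314 × ln(59.8/14) = 59.5 J/K.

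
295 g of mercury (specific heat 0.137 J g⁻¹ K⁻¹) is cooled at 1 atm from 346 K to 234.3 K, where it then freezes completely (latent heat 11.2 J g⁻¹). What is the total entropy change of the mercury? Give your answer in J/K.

ΔS = -29.9 J/K

Cooling step: ΔS₁ = m c ln(T_tr/T_i) = 295 × 0.137 × ln(234.3/346) = -15.76 J/K.
Phase change: ΔS₂ = −mL/T_tr = −295 × 11.2 / 234.3 = -14.1 J/K.
ΔS_total = (-15.76) + (-14.1) = -29.9 J/K.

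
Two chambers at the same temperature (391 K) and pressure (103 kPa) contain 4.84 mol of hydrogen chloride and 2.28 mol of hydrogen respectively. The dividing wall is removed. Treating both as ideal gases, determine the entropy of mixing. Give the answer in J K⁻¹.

Mole fractions: x_A = 4.84/7.12 = 0.68, x_B = 0.32.
ΔS_mix = −R(n_A ln x_A + n_B ln x_B) = −8.314 × (4.84 ln 0.68 + 2.28 ln 0.32) = 37.1 J/K.

ΔS_mix = 37.1 J/K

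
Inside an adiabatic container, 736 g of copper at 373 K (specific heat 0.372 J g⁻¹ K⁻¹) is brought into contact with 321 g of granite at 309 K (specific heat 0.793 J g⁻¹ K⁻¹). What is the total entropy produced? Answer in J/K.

ΔS_total = 2.33 J/K

Energy balance: T_f = (m₁c₁T₁ + m₂c₂T₂)/(m₁c₁ + m₂c₂) = 342.17 K.
ΔS₁ = m₁c₁ ln(T_f/T₁) = 273.792 × ln(342.17/373) = -23.62 J/K.
ΔS₂ = m₂c₂ ln(T_f/T₂) = 254.553 × ln(342.17/309) = 25.95 J/K.
ΔS_total = -23.62 + 25.95 = 2.33 J/K.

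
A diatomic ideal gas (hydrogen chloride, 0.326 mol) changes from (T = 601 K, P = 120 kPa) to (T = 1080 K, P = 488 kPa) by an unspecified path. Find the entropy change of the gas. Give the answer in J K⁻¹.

ΔS = 1.76 J/K

ΔS = nC_p ln(T₂/T₁) − nR ln(P₂/P₁), with C_p = 7R/2 = 29.1 J mol⁻¹ K⁻¹ for a diatomic ideal gas.
ΔS = 0.326 × [29.1 × ln(1080/601) − 8.314 × ln(488/120)] = 1.76 J/K.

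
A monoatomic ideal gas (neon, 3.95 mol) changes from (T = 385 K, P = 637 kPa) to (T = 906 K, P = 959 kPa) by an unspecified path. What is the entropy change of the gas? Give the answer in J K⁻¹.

ΔS = 56.8 J/K

ΔS = nC_p ln(T₂/T₁) − nR ln(P₂/P₁), with C_p = 5R/2 = 20.79 J mol⁻¹ K⁻¹ for a monoatomic ideal gas.
ΔS = 3.95 × [20.79 × ln(906/385) − 8.314 × ln(959/637)] = 56.8 J/K.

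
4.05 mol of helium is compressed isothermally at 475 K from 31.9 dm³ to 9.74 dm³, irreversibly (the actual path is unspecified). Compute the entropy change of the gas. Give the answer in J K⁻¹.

ΔS_gas = -39.9 J/K

Entropy is a state function, so ΔS_gas depends only on the end states.
For an isothermal ideal gas ΔS_gas = nR ln(V₂/V₁) = 4.05 × 8.314 × ln(9.74/31.9) = -39.9 J/K.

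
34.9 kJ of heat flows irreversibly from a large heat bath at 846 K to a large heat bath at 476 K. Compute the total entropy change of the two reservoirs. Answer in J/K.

ΔS_hot = −Q/T_H = −34900/846 = -41.25 J/K and ΔS_cold = +Q/T_C = 34900/476 = 73.32 J/K.
ΔS_total = -41.25 + 73.32 = 32.1 J/K, positive as the second law requires.

ΔS_total = 32.1 J/K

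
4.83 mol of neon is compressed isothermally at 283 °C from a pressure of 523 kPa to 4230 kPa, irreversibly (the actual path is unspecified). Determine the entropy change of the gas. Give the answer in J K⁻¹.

ΔS_gas = -83.9 J/K

Entropy is a state function, so ΔS_gas depends only on the end states.
For an isothermal ideal gas ΔS_gas = nR ln(P₁/P₂) = 4.83 × 8.314 × ln(523/4230) = -83.9 J/K.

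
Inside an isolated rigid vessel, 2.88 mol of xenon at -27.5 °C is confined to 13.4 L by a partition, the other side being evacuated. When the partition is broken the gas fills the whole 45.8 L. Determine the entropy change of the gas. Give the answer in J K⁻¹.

ΔS_gas = 29.4 J/K

For an ideal gas in free expansion Q = 0 and W = 0, so T is unchanged.
Entropy is a state function; using a reversible isothermal path, ΔS_gas = nR ln(V₂/V₁) = 2.88 × 8.314 × ln(45.8/13.4) = 29.4 J/K.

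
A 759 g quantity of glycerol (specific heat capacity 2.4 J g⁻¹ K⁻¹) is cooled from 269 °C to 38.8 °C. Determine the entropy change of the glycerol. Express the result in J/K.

ΔS = -1010 J/K

In kelvin: T₁ = 542.15 K, T₂ = 311.95 K. ΔS = ∫dQ_rev/T = m c ln(T₂/T₁) = 759 × 2.4 × ln(311.95/542.15) = -1010 J/K.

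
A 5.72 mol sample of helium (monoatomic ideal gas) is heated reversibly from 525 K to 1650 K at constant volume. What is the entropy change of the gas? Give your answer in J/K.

ΔS = 81.7 J/K

At constant volume, ΔS = nC_V ln(T₂/T₁) with C_V = 3R/2 = 12.47 J mol⁻¹ K⁻¹.
ΔS = 5.72 × 12.47 × ln(1650/525) = 81.7 J/K.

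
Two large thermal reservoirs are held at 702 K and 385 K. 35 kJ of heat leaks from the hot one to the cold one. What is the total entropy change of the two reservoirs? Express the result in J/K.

ΔS_hot = −Q/T_H = −35000/702 = -49.858 J/K and ΔS_cold = +Q/T_C = 35000/385 = 90.909 J/K.
ΔS_total = -49.858 + 90.909 = 41.1 J/K, positive as the second law requires.

ΔS_total = 41.1 J/K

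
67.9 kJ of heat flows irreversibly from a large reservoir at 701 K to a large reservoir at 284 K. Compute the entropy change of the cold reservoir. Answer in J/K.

The cold reservoir gains heat Q, so ΔS_cold = +Q/T_C = 67900/284 = 239 J/K.

ΔS_cold = 239 J/K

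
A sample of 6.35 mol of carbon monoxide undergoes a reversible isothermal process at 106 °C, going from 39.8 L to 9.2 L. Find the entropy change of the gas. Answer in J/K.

For an isothermal ideal gas ΔS_gas = nR ln(V₂/V₁) = 6.35 × 8.314 × ln(9.2/39.8) = -77.3 J/K.

ΔS_gas = -77.3 J/K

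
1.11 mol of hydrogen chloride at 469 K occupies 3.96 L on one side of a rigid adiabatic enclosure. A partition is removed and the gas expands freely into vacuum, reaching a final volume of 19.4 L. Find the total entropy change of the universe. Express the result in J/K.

For an ideal gas in free expansion Q = 0 and W = 0, so T is unchanged.
Entropy is a state function; using a reversible isothermal path, ΔS_gas = nR ln(V₂/V₁) = 1.11 × 8.314 × ln(19.4/3.96) = 14.7 J/K.
The insulated surroundings exchange no heat, so ΔS_surr = 0 and ΔS_universe = ΔS_gas.

ΔS_universe = 14.7 J/K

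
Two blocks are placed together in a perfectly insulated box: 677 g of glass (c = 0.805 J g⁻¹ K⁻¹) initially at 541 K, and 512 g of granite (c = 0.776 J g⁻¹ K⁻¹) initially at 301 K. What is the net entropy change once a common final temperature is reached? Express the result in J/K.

ΔS_total = 37.8 J/K

Energy balance: T_f = (m₁c₁T₁ + m₂c₂T₂)/(m₁c₁ + m₂c₂) = 439.81 K.
ΔS₁ = m₁c₁ ln(T_f/T₁) = 544.985 × ln(439.81/541) = -112.9 J/K.
ΔS₂ = m₂c₂ ln(T_f/T₂) = 397.312 × ln(439.81/301) = 150.7 J/K.
ΔS_total = -112.9 + 150.7 = 37.8 J/K.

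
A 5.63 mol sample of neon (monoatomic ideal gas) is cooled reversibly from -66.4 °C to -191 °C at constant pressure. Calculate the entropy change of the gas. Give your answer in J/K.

In kelvin: T₁ = 206.75 K, T₂ = 82.15 K. At constant pressure, ΔS = nC_p ln(T₂/T₁) with C_p = 5R/2 = 20.79 J mol⁻¹ K⁻¹.
ΔS = 5.63 × 20.79 × ln(82.15/206.75) = -108 J/K.

ΔS = -108 J/K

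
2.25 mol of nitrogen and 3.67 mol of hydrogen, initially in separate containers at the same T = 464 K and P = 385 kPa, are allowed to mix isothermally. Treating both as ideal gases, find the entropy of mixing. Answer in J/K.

ΔS_mix = 32.7 J/K

Mole fractions: x_A = 2.25/5.92 = 0.38, x_B = 0.62.
ΔS_mix = −R(n_A ln x_A + n_B ln x_B) = −8.314 × (2.25 ln 0.38 + 3.67 ln 0.62) = 32.7 J/K.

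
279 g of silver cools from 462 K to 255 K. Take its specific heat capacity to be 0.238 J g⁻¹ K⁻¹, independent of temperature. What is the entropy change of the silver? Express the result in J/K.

ΔS = ∫dQ_rev/T = m c ln(T₂/T₁) = 279 × 0.238 × ln(255/462) = -39.5 J/K.

ΔS = -39.5 J/K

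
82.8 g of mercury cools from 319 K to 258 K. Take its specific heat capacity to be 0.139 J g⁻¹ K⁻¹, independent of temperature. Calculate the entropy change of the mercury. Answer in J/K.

ΔS = ∫dQ_rev/T = m c ln(T₂/T₁) = 82.8 × 0.139 × ln(258/319) = -2.44 J/K.

ΔS = -2.44 J/K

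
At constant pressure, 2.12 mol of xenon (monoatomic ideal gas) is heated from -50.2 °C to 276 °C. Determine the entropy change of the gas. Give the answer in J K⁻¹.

ΔS = 39.7 J/K

In kelvin: T₁ = 222.95 K, T₂ = 549.15 K. At constant pressure, ΔS = nC_p ln(T₂/T₁) with C_p = 5R/2 = 20.79 J mol⁻¹ K⁻¹.
ΔS = 2.12 × 20.79 × ln(549.15/222.95) = 39.7 J/K.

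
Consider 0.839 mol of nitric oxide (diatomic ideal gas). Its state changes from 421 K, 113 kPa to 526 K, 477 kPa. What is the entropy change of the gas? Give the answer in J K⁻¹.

ΔS = nC_p ln(T₂/T₁) − nR ln(P₂/P₁), with C_p = 7R/2 = 29.1 J mol⁻¹ K⁻¹ for a diatomic ideal gas.
ΔS = 0.839 × [29.1 × ln(526/421) − 8.314 × ln(477/113)] = -4.61 J/K.

ΔS = -4.61 J/K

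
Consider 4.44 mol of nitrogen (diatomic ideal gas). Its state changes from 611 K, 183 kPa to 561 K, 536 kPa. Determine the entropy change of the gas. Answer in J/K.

ΔS = nC_p ln(T₂/T₁) − nR ln(P₂/P₁), with C_p = 7R/2 = 29.1 J mol⁻¹ K⁻¹ for a diatomic ideal gas.
ΔS = 4.44 × [29.1 × ln(561/611) − 8.314 × ln(536/183)] = -50.7 J/K.

ΔS = -50.7 J/K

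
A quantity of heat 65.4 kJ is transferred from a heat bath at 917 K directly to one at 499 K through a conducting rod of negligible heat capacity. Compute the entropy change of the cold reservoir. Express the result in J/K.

The cold reservoir gains heat Q, so ΔS_cold = +Q/T_C = 65400/499 = 131 J/K.

ΔS_cold = 131 J/K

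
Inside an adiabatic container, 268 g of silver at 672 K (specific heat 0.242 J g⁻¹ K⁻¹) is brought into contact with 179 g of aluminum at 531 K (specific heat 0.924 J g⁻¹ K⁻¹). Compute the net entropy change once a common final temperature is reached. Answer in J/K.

Energy balance: T_f = (m₁c₁T₁ + m₂c₂T₂)/(m₁c₁ + m₂c₂) = 570.72 K.
ΔS₁ = m₁c₁ ln(T_f/T₁) = 64.856 × ln(570.72/672) = -10.6 J/K.
ΔS₂ = m₂c₂ ln(T_f/T₂) = 165.396 × ln(570.72/531) = 11.93 J/K.
ΔS_total = -10.6 + 11.93 = 1.33 J/K.

ΔS_total = 1.33 J/K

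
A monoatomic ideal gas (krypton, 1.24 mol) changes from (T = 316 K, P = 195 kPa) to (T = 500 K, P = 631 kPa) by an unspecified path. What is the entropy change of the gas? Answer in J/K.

ΔS = -0.28 J/K

ΔS = nC_p ln(T₂/T₁) − nR ln(P₂/P₁), with C_p = 5R/2 = 20.79 J mol⁻¹ K⁻¹ for a monoatomic ideal gas.
ΔS = 1.24 × [20.79 × ln(500/316) − 8.314 × ln(631/195)] = -0.28 J/K.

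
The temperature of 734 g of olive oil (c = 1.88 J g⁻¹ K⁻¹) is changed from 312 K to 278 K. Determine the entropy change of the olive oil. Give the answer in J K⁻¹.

ΔS = -159 J/K

ΔS = ∫dQ_rev/T = m c ln(T₂/T₁) = 734 × 1.88 × ln(278/312) = -159 J/K.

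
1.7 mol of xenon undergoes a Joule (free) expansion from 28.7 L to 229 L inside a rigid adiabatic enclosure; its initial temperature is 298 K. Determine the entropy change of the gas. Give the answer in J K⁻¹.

ΔS_gas = 29.4 J/K

No heat is exchanged and no work is done, so the ideal-gas temperature stays constant.
Entropy is a state function; using a reversible isothermal path, ΔS_gas = nR ln(V₂/V₁) = 1.7 × 8.314 × ln(229/28.7) = 29.4 J/K.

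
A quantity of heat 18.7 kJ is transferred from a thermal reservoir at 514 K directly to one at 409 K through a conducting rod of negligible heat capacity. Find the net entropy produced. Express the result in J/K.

ΔS_total = 9.34 J/K

ΔS_hot = −Q/T_H = −18700/514 = -36.38 J/K and ΔS_cold = +Q/T_C = 18700/409 = 45.72 J/K.
ΔS_total = -36.38 + 45.72 = 9.34 J/K, positive as the second law requires.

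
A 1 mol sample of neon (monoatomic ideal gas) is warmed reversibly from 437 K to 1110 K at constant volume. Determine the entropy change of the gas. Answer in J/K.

At constant volume, ΔS = nC_V ln(T₂/T₁) with C_V = 3R/2 = 12.47 J mol⁻¹ K⁻¹.
ΔS = 1 × 12.47 × ln(1110/437) = 11.6 J/K.

ΔS = 11.6 J/K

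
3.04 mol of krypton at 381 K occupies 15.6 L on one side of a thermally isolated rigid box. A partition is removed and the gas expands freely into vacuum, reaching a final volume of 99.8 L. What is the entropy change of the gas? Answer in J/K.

For an ideal gas in free expansion Q = 0 and W = 0, so T is unchanged.
Entropy is a state function; using a reversible isothermal path, ΔS_gas = nR ln(V₂/V₁) = 3.04 × 8.314 × ln(99.8/15.6) = 46.9 J/K.

ΔS_gas = 46.9 J/K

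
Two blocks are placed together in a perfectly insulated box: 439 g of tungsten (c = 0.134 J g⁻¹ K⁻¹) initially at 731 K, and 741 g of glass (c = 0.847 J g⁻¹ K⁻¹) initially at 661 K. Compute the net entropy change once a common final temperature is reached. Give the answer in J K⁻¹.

ΔS_total = 0.28 J/K

Energy balance: T_f = (m₁c₁T₁ + m₂c₂T₂)/(m₁c₁ + m₂c₂) = 667 K.
ΔS₁ = m₁c₁ ln(T_f/T₁) = 58.826 × ln(667/731) = -5.39 J/K.
ΔS₂ = m₂c₂ ln(T_f/T₂) = 627.627 × ln(667/661) = 5.67 J/K.
ΔS_total = -5.39 + 5.67 = 0.28 J/K.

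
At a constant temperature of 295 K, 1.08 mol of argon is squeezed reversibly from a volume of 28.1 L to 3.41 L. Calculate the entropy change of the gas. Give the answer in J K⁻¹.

ΔS_gas = -18.9 J/K

For an isothermal ideal gas ΔS_gas = nR ln(V₂/V₁) = 1.08 × 8.314 × ln(3.41/28.1) = -18.9 J/K.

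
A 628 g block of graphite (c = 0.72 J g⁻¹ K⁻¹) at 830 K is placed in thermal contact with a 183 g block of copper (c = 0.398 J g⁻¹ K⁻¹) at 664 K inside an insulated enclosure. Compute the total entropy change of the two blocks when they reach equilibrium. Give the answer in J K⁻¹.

ΔS_total = 1.48 J/K

Energy balance: T_f = (m₁c₁T₁ + m₂c₂T₂)/(m₁c₁ + m₂c₂) = 806.97 K.
ΔS₁ = m₁c₁ ln(T_f/T₁) = 452.16 × ln(806.97/830) = -12.72 J/K.
ΔS₂ = m₂c₂ ln(T_f/T₂) = 72.834 × ln(806.97/664) = 14.2 J/K.
ΔS_total = -12.72 + 14.2 = 1.48 J/K.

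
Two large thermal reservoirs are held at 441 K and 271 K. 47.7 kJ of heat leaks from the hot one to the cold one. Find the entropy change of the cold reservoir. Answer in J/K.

ΔS_cold = 176 J/K

The cold reservoir gains heat Q, so ΔS_cold = +Q/T_C = 47700/271 = 176 J/K.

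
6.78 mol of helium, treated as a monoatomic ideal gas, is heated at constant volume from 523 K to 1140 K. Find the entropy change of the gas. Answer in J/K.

At constant volume, ΔS = nC_V ln(T₂/T₁) with C_V = 3R/2 = 12.47 J mol⁻¹ K⁻¹.
ΔS = 6.78 × 12.47 × ln(1140/523) = 65.9 J/K.

ΔS = 65.9 J/K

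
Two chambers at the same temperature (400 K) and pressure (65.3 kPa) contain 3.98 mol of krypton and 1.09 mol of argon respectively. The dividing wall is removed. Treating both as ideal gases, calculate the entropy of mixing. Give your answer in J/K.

ΔS_mix = 21.9 J/K

Mole fractions: x_A = 3.98/5.07 = 0.785, x_B = 0.215.
ΔS_mix = −R(n_A ln x_A + n_B ln x_B) = −8.314 × (3.98 ln 0.785 + 1.09 ln 0.215) = 21.9 J/K.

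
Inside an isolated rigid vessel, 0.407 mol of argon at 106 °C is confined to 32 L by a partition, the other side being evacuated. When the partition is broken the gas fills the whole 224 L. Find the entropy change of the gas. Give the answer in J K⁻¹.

No heat is exchanged and no work is done, so the ideal-gas temperature stays constant.
Entropy is a state function; using a reversible isothermal path, ΔS_gas = nR ln(V₂/V₁) = 0.407 × 8.314 × ln(224/32) = 6.58 J/K.

ΔS_gas = 6.58 J/K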